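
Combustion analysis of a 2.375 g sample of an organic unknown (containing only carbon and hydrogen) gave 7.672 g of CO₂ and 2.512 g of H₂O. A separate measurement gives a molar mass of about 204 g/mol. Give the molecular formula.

C15H24

mol C = 7.672 g CO₂ ÷ 44.009 g/mol = 0.17433 mol
mol H = 2 × 2.512 g H₂O ÷ 18.015 g/mol = 0.27888 mol
Divide by the smallest (0.17433 mol): C 1.000, H 1.600
Multiplying each by 5 gives whole numbers: C 5.00, H 8.00
Empirical formula: C5H8
Empirical-formula mass = 68.12 g/mol; 204 ÷ 68.12 ≈ 3, so the molecular formula is C15H24.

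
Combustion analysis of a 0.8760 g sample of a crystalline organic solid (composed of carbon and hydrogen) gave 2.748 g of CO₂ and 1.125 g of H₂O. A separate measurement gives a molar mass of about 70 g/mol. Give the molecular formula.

mol C = 2.748 g CO₂ ÷ 44.009 g/mol = 0.062442 mol
mol H = 2 × 1.125 g H₂O ÷ 18.015 g/mol = 0.12490 mol
Divide by the smallest (0.062442 mol): C 1.000, H 2.000
Empirical formula: CH2
Empirical-formula mass = 14.03 g/mol; 70 ÷ 14.03 ≈ 5, so the molecular formula is C5H10.

C5H10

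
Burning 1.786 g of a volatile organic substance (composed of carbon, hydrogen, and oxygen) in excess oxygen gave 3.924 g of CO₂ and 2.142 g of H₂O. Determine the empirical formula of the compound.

C3H8O

mol C = 3.924 g CO₂ ÷ 44.009 g/mol = 0.089164 mol
mol H = 2 × 2.142 g H₂O ÷ 18.015 g/mol = 0.23780 mol
mass O = 1.786 − (1.0709 + 0.23970) = 0.47535 g → mol O = 0.47535 ÷ 15.999 = 0.029711 mol
Divide by the smallest (0.029711 mol): C 3.001, H 8.004, O 1.000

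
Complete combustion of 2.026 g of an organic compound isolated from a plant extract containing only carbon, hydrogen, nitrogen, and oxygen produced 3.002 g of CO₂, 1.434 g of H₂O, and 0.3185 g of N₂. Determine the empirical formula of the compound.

C3H7NO2

mol C = 3.002 g CO₂ ÷ 44.009 g/mol = 0.068213 mol
mol H = 2 × 1.434 g H₂O ÷ 18.015 g/mol = 0.15920 mol
mol N = 2 × 0.3185 g N₂ ÷ 28.014 g/mol = 0.022739 mol
mass O = 2.026 − (0.81931 + 0.16047 + 0.31850) = 0.72772 g → mol O = 0.72772 ÷ 15.999 = 0.045485 mol
Divide by the smallest (0.022739 mol): C 3.000, H 7.001, N 1.000, O 2.000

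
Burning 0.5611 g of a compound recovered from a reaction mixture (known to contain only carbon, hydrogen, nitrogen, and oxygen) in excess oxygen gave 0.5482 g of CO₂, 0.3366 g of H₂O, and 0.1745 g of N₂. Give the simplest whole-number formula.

CH3NO

mol C = 0.5482 g CO₂ ÷ 44.009 g/mol = 0.012457 mol
mol H = 2 × 0.3366 g H₂O ÷ 18.015 g/mol = 0.037369 mol
mol N = 2 × 0.1745 g N₂ ÷ 28.014 g/mol = 0.012458 mol
mass O = 0.5611 − (0.14962 + 0.037668 + 0.17450) = 0.19932 g → mol O = 0.19932 ÷ 15.999 = 0.012458 mol
Divide by the smallest (0.012457 mol): C 1.000, H 3.000, N 1.000, O 1.000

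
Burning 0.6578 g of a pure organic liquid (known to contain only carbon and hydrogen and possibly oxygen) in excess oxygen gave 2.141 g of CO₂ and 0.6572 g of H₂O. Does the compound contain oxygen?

mol C = 2.141 g CO₂ ÷ 44.009 g/mol = 0.048649 mol
mol H = 2 × 0.6572 g H₂O ÷ 18.015 g/mol = 0.072961 mol
C and H together account for 0.65787 g — essentially the entire 0.6578 g sample — so the compound contains no oxygen.

no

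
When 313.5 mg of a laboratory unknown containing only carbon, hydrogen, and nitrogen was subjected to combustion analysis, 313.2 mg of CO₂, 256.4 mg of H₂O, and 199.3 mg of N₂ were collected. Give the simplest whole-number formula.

mol C = 0.3132 g CO₂ ÷ 44.009 g/mol = 0.0071167 mol
mol H = 2 × 0.2564 g H₂O ÷ 18.015 g/mol = 0.028465 mol
mol N = 2 × 0.1993 g N₂ ÷ 28.014 g/mol = 0.014229 mol
Divide by the smallest (0.0071167 mol): C 1.000, H 4.000, N 1.999

CH4N2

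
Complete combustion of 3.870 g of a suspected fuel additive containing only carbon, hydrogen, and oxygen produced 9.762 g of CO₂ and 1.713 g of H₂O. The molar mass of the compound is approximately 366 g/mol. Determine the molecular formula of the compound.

C21H18O6

mol C = 9.762 g CO₂ ÷ 44.009 g/mol = 0.22182 mol
mol H = 2 × 1.713 g H₂O ÷ 18.015 g/mol = 0.19017 mol
mass O = 3.870 − (2.6643 + 0.19170) = 1.0140 g → mol O = 1.0140 ÷ 15.999 = 0.063382 mol
Divide by the smallest (0.063382 mol): C 3.500, H 3.000, O 1.000
Multiplying each by 2 gives whole numbers: C 7.00, H 6.00, O 2.00
Empirical formula: C7H6O2
Empirical-formula mass = 122.12 g/mol; 366 ÷ 122.12 ≈ 3, so the molecular formula is C21H18O6.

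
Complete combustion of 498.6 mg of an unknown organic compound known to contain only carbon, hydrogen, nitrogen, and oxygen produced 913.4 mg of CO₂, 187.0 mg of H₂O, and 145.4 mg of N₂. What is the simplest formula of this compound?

C4H4N2O

mol C = 0.9134 g CO₂ ÷ 44.009 g/mol = 0.020755 mol
mol H = 2 × 0.1870 g H₂O ÷ 18.015 g/mol = 0.020760 mol
mol N = 2 × 0.1454 g N₂ ÷ 28.014 g/mol = 0.010381 mol
mass O = 0.4986 − (0.24929 + 0.020927 + 0.14540) = 0.082987 g → mol O = 0.082987 ÷ 15.999 = 0.0051870 mol
Divide by the smallest (0.0051870 mol): C 4.001, H 4.002, N 2.001, O 1.000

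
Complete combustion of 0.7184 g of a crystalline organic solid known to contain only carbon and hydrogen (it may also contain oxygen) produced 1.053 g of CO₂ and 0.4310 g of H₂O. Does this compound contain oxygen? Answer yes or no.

yes

mol C = 1.053 g CO₂ ÷ 44.009 g/mol = 0.023927 mol
mol H = 2 × 0.4310 g H₂O ÷ 18.015 g/mol = 0.047849 mol
C and H account for only 0.33562 g of the 0.7184 g sample; the remaining 0.38278 g must be oxygen.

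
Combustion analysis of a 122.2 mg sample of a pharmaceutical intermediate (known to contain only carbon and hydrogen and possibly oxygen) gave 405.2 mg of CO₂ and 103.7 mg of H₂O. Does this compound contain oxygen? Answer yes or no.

mol C = 0.4052 g CO₂ ÷ 44.009 g/mol = 0.0092072 mol
mol H = 2 × 0.1037 g H₂O ÷ 18.015 g/mol = 0.011513 mol
C and H together account for 0.12219 g — essentially the entire 0.1222 g sample — so the compound contains no oxygen.

no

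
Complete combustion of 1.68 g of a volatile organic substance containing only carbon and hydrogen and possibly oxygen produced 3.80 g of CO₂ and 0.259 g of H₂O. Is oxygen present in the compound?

yes

mol C = 3.80 g CO₂ ÷ 44.009 g/mol = 0.08635 mol
mol H = 2 × 0.259 g H₂O ÷ 18.015 g/mol = 0.02875 mol
C and H account for only 1.066 g of the 1.68 g sample; the remaining 0.6139 g must be oxygen.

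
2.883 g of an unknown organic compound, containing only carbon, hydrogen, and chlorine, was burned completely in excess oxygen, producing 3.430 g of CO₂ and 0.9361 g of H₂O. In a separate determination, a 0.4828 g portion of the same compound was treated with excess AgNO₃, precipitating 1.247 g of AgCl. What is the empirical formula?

C3H4Cl2

mol C = 3.430 g CO₂ ÷ 44.009 g/mol = 0.077939 mol
mol H = 2 × 0.9361 g H₂O ÷ 18.015 g/mol = 0.10392 mol
From the AgCl data: mol Cl per gram of compound = (1.247 ÷ 143.318) ÷ 0.4828 = 0.018022 mol/g, so in the 2.883 g combustion sample mol Cl = 0.051957 mol
Divide by the smallest (0.051957 mol): C 1.500, H 2.000, Cl 1.000
Multiplying each by 2 gives whole numbers: C 3.00, H 4.00, Cl 2.00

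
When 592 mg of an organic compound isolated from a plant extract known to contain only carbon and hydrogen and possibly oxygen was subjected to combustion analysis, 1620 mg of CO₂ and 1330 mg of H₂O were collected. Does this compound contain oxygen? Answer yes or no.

no

mol C = 1.62 g CO₂ ÷ 44.009 g/mol = 0.03681 mol
mol H = 2 × 1.33 g H₂O ÷ 18.015 g/mol = 0.1477 mol
C and H together account for 0.5910 g — essentially the entire 0.592 g sample — so the compound contains no oxygen.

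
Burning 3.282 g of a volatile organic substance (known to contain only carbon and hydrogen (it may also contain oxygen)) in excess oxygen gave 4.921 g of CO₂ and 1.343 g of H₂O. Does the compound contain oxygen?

yes

mol C = 4.921 g CO₂ ÷ 44.009 g/mol = 0.11182 mol
mol H = 2 × 1.343 g H₂O ÷ 18.015 g/mol = 0.14910 mol
C and H account for only 1.4933 g of the 3.282 g sample; the remaining 1.7887 g must be oxygen.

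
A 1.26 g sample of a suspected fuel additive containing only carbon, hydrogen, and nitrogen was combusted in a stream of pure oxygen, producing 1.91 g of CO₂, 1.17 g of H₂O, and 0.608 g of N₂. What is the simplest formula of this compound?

mol C = 1.91 g CO₂ ÷ 44.009 g/mol = 0.04340 mol
mol H = 2 × 1.17 g H₂O ÷ 18.015 g/mol = 0.1299 mol
mol N = 2 × 0.608 g N₂ ÷ 28.014 g/mol = 0.04341 mol
Divide by the smallest (0.04340 mol): C 1.000, H 2.993, N 1.000

CH3N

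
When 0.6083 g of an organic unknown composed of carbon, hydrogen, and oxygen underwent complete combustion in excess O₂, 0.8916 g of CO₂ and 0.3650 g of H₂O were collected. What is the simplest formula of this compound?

CH2O

mol C = 0.8916 g CO₂ ÷ 44.009 g/mol = 0.020259 mol
mol H = 2 × 0.3650 g H₂O ÷ 18.015 g/mol = 0.040522 mol
mass O = 0.6083 − (0.24334 + 0.040846) = 0.32412 g → mol O = 0.32412 ÷ 15.999 = 0.020259 mol
Divide by the smallest (0.020259 mol): C 1.000, H 2.000, O 1.000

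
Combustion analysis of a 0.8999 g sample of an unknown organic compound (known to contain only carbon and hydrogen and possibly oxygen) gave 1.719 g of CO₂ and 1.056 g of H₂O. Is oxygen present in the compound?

mol C = 1.719 g CO₂ ÷ 44.009 g/mol = 0.039060 mol
mol H = 2 × 1.056 g H₂O ÷ 18.015 g/mol = 0.11724 mol
C and H account for only 0.58733 g of the 0.8999 g sample; the remaining 0.31257 g must be oxygen.

yes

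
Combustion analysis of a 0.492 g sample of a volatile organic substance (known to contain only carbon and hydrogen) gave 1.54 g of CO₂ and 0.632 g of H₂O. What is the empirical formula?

mol C = 1.54 g CO₂ ÷ 44.009 g/mol = 0.03499 mol
mol H = 2 × 0.632 g H₂O ÷ 18.015 g/mol = 0.07016 mol
Divide by the smallest (0.03499 mol): C 1.000, H 2.005

CH2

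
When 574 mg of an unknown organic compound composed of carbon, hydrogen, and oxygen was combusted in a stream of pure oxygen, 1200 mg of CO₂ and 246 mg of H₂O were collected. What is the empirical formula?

C2H2O

mol C = 1.20 g CO₂ ÷ 44.009 g/mol = 0.02727 mol
mol H = 2 × 0.246 g H₂O ÷ 18.015 g/mol = 0.02731 mol
mass O = 0.574 − (0.3275 + 0.02753) = 0.2190 g → mol O = 0.2190 ÷ 15.999 = 0.01369 mol
Divide by the smallest (0.01369 mol): C 1.992, H 1.995, O 1.000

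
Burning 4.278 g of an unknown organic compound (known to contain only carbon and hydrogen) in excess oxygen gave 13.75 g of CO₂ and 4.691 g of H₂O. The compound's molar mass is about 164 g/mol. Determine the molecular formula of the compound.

C12H20

mol C = 13.75 g CO₂ ÷ 44.009 g/mol = 0.31244 mol
mol H = 2 × 4.691 g H₂O ÷ 18.015 g/mol = 0.52079 mol
Divide by the smallest (0.31244 mol): C 1.000, H 1.667
Multiplying each by 3 gives whole numbers: C 3.00, H 5.00
Empirical formula: C3H5
Empirical-formula mass = 41.07 g/mol; 164 ÷ 41.07 ≈ 4, so the molecular formula is C12H20.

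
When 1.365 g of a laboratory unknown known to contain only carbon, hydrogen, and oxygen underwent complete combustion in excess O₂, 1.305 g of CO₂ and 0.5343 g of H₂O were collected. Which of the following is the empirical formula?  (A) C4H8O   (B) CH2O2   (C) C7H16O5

mol C = 1.305 g CO₂ ÷ 44.009 g/mol = 0.029653 mol
mol H = 2 × 0.5343 g H₂O ÷ 18.015 g/mol = 0.059317 mol
mass O = 1.365 − (0.35616 + 0.059792) = 0.94905 g → mol O = 0.94905 ÷ 15.999 = 0.059319 mol
Divide by the smallest (0.029653 mol): C 1.000, H 2.000, O 2.000

(B) CH2O2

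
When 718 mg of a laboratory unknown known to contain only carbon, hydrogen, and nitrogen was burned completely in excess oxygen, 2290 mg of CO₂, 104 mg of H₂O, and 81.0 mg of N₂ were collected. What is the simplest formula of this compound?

mol C = 2.29 g CO₂ ÷ 44.009 g/mol = 0.05203 mol
mol H = 2 × 0.104 g H₂O ÷ 18.015 g/mol = 0.01155 mol
mol N = 2 × 0.0810 g N₂ ÷ 28.014 g/mol = 0.005783 mol
Divide by the smallest (0.005783 mol): C 8.998, H 1.997, N 1.000

C9H2N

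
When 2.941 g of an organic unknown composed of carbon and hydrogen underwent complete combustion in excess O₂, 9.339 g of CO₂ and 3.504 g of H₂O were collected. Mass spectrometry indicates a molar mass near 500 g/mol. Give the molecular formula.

C36H66

mol C = 9.339 g CO₂ ÷ 44.009 g/mol = 0.21221 mol
mol H = 2 × 3.504 g H₂O ÷ 18.015 g/mol = 0.38901 mol
Divide by the smallest (0.21221 mol): C 1.000, H 1.833
Multiplying each by 6 gives whole numbers: C 6.00, H 11.00
Empirical formula: C6H11
Empirical-formula mass = 83.15 g/mol; 500 ÷ 83.15 ≈ 6, so the molecular formula is C36H66.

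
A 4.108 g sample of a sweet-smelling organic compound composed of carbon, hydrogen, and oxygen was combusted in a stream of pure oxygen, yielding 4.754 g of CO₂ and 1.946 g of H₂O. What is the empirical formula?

mol C = 4.754 g CO₂ ÷ 44.009 g/mol = 0.10802 mol
mol H = 2 × 1.946 g H₂O ÷ 18.015 g/mol = 0.21604 mol
mass O = 4.108 − (1.2975 + 0.21777) = 2.5928 g → mol O = 2.5928 ÷ 15.999 = 0.16206 mol
Divide by the smallest (0.10802 mol): C 1.000, H 2.000, O 1.500
Multiplying each by 2 gives whole numbers: C 2.00, H 4.00, O 3.00

C2H4O3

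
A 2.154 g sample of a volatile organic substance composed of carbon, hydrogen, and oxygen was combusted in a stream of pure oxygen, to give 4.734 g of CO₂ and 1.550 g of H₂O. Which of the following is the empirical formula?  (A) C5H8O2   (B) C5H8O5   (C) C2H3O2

(A) C5H8O2

mol C = 4.734 g CO₂ ÷ 44.009 g/mol = 0.10757 mol
mol H = 2 × 1.550 g H₂O ÷ 18.015 g/mol = 0.17208 mol
mass O = 2.154 − (1.2920 + 0.17346) = 0.68853 g → mol O = 0.68853 ÷ 15.999 = 0.043036 mol
Divide by the smallest (0.043036 mol): C 2.500, H 3.998, O 1.000
Multiplying each by 2 gives whole numbers: C 5.00, H 8.00, O 2.00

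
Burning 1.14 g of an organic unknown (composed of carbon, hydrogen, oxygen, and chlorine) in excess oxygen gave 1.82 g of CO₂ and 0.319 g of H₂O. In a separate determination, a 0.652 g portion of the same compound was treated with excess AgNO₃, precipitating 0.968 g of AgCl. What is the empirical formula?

C7H6Cl2O2

mol C = 1.82 g CO₂ ÷ 44.009 g/mol = 0.04136 mol
mol H = 2 × 0.319 g H₂O ÷ 18.015 g/mol = 0.03541 mol
From the AgCl data: mol Cl per gram of compound = (0.968 ÷ 143.318) ÷ 0.652 = 0.01036 mol/g, so in the 1.14 g combustion sample mol Cl = 0.01181 mol
mass O = 1.14 − (0.4967 + 0.03570 + 0.4186) = 0.1889 g → mol O = 0.1889 ÷ 15.999 = 0.01181 mol
Divide by the smallest (0.01181 mol): C 3.502, H 2.999, Cl 1.000, O 1.000
Multiplying each by 2 gives whole numbers: C 7.00, H 6.00, Cl 2.00, O 2.00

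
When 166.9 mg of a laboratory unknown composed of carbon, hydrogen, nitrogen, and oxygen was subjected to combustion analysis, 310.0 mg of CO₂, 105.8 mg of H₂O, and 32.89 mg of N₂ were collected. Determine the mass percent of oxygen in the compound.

mol C = 0.3100 g CO₂ ÷ 44.009 g/mol = 0.0070440 mol
mol H = 2 × 0.1058 g H₂O ÷ 18.015 g/mol = 0.011746 mol
mol N = 2 × 0.03289 g N₂ ÷ 28.014 g/mol = 0.0023481 mol
mass O = 0.1669 − (0.084606 + 0.011840 + 0.032890) = 0.037565 g → mol O = 0.037565 ÷ 15.999 = 0.0023479 mol
mass % O = 0.037565 g ÷ 0.1669 g × 100%

22.51%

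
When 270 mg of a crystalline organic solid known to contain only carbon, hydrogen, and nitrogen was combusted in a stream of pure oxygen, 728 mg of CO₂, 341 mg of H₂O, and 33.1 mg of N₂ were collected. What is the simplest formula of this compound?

mol C = 0.728 g CO₂ ÷ 44.009 g/mol = 0.01654 mol
mol H = 2 × 0.341 g H₂O ÷ 18.015 g/mol = 0.03786 mol
mol N = 2 × 0.0331 g N₂ ÷ 28.014 g/mol = 0.002363 mol
Divide by the smallest (0.002363 mol): C 7.000, H 16.020, N 1.000

C7H16N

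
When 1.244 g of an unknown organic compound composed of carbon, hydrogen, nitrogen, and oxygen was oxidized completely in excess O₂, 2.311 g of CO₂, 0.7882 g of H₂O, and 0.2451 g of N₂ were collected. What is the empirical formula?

C3H5NO

mol C = 2.311 g CO₂ ÷ 44.009 g/mol = 0.052512 mol
mol H = 2 × 0.7882 g H₂O ÷ 18.015 g/mol = 0.087505 mol
mol N = 2 × 0.2451 g N₂ ÷ 28.014 g/mol = 0.017498 mol
mass O = 1.244 − (0.63072 + 0.088205 + 0.24510) = 0.27997 g → mol O = 0.27997 ÷ 15.999 = 0.017499 mol
Divide by the smallest (0.017498 mol): C 3.001, H 5.001, N 1.000, O 1.000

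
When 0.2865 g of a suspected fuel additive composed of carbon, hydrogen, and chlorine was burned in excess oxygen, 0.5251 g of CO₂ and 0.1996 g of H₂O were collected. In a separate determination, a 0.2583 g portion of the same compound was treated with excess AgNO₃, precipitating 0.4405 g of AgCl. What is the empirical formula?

C7H13Cl2

mol C = 0.5251 g CO₂ ÷ 44.009 g/mol = 0.011932 mol
mol H = 2 × 0.1996 g H₂O ÷ 18.015 g/mol = 0.022159 mol
From the AgCl data: mol Cl per gram of compound = (0.4405 ÷ 143.318) ÷ 0.2583 = 0.011899 mol/g, so in the 0.2865 g combustion sample mol Cl = 0.0034091 mol
Divide by the smallest (0.0034091 mol): C 3.500, H 6.500, Cl 1.000
Multiplying each by 2 gives whole numbers: C 7.00, H 13.00, Cl 2.00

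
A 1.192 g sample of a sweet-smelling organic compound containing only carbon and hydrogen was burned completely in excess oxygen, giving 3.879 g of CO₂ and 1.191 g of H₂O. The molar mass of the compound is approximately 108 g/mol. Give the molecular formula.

C8H12

mol C = 3.879 g CO₂ ÷ 44.009 g/mol = 0.088141 mol
mol H = 2 × 1.191 g H₂O ÷ 18.015 g/mol = 0.13222 mol
Divide by the smallest (0.088141 mol): C 1.000, H 1.500
Multiplying each by 2 gives whole numbers: C 2.00, H 3.00
Empirical formula: C2H3
Empirical-formula mass = 27.05 g/mol; 108 ÷ 27.05 ≈ 4, so the molecular formula is C8H12.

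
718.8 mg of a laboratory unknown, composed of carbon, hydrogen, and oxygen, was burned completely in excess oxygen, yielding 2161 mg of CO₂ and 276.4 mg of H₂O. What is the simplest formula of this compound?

mol C = 2.161 g CO₂ ÷ 44.009 g/mol = 0.049104 mol
mol H = 2 × 0.2764 g H₂O ÷ 18.015 g/mol = 0.030686 mol
mass O = 0.7188 − (0.58978 + 0.030931) = 0.098086 g → mol O = 0.098086 ÷ 15.999 = 0.0061307 mol
Divide by the smallest (0.0061307 mol): C 8.009, H 5.005, O 1.000

C8H5O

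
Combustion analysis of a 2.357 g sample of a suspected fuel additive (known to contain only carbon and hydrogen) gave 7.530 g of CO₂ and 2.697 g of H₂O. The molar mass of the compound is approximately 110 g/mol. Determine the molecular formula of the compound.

C8H14

mol C = 7.530 g CO₂ ÷ 44.009 g/mol = 0.17110 mol
mol H = 2 × 2.697 g H₂O ÷ 18.015 g/mol = 0.29942 mol
Divide by the smallest (0.17110 mol): C 1.000, H 1.750
Multiplying each by 4 gives whole numbers: C 4.00, H 7.00
Empirical formula: C4H7
Empirical-formula mass = 55.10 g/mol; 110 ÷ 55.10 ≈ 2, so the molecular formula is C8H14.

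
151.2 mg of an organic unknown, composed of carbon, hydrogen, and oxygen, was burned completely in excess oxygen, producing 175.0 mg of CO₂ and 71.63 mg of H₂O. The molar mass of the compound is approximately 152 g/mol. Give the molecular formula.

mol C = 0.1750 g CO₂ ÷ 44.009 g/mol = 0.0039765 mol
mol H = 2 × 0.07163 g H₂O ÷ 18.015 g/mol = 0.0079523 mol
mass O = 0.1512 − (0.047761 + 0.0080159) = 0.095423 g → mol O = 0.095423 ÷ 15.999 = 0.0059643 mol
Divide by the smallest (0.0039765 mol): C 1.000, H 2.000, O 1.500
Multiplying each by 2 gives whole numbers: C 2.00, H 4.00, O 3.00
Empirical formula: C2H4O3
Empirical-formula mass = 76.05 g/mol; 152 ÷ 76.05 ≈ 2, so the molecular formula is C4H8O6.

C4H8O6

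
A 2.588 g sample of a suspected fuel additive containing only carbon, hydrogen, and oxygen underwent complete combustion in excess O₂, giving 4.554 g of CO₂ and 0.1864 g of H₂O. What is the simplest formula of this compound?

mol C = 4.554 g CO₂ ÷ 44.009 g/mol = 0.10348 mol
mol H = 2 × 0.1864 g H₂O ÷ 18.015 g/mol = 0.020694 mol
mass O = 2.588 − (1.2429 + 0.020859) = 1.3243 g → mol O = 1.3243 ÷ 15.999 = 0.082771 mol
Divide by the smallest (0.020694 mol): C 5.000, H 1.000, O 4.000

C5HO4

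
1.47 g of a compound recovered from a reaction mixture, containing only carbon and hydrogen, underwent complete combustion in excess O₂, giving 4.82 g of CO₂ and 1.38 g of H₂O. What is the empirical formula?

C5H7

mol C = 4.82 g CO₂ ÷ 44.009 g/mol = 0.1095 mol
mol H = 2 × 1.38 g H₂O ÷ 18.015 g/mol = 0.1532 mol
Divide by the smallest (0.1095 mol): C 1.000, H 1.399
Multiplying each by 5 gives whole numbers: C 5.00, H 6.99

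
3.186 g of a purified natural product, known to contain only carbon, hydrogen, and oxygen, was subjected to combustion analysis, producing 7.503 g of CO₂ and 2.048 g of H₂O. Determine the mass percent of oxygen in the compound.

mol C = 7.503 g CO₂ ÷ 44.009 g/mol = 0.17049 mol
mol H = 2 × 2.048 g H₂O ÷ 18.015 g/mol = 0.22737 mol
mass O = 3.186 − (2.0477 + 0.22919) = 0.90909 g → mol O = 0.90909 ÷ 15.999 = 0.056821 mol
mass % O = 0.90909 g ÷ 3.186 g × 100%

28.53%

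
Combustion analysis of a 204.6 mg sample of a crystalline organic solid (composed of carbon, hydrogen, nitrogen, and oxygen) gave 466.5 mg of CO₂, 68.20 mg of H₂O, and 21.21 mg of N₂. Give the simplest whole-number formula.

C7H5NO2

mol C = 0.4665 g CO₂ ÷ 44.009 g/mol = 0.010600 mol
mol H = 2 × 0.06820 g H₂O ÷ 18.015 g/mol = 0.0075715 mol
mol N = 2 × 0.02121 g N₂ ÷ 28.014 g/mol = 0.0015142 mol
mass O = 0.2046 − (0.12732 + 0.0076320 + 0.021210) = 0.048440 g → mol O = 0.048440 ÷ 15.999 = 0.0030277 mol
Divide by the smallest (0.0015142 mol): C 7.000, H 5.000, N 1.000, O 1.999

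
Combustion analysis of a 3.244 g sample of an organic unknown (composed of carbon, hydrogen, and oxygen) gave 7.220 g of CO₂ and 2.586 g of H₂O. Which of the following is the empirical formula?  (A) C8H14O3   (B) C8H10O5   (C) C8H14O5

(A) C8H14O3

mol C = 7.220 g CO₂ ÷ 44.009 g/mol = 0.16406 mol
mol H = 2 × 2.586 g H₂O ÷ 18.015 g/mol = 0.28709 mol
mass O = 3.244 − (1.9705 + 0.28939) = 0.98412 g → mol O = 0.98412 ÷ 15.999 = 0.061511 mol
Divide by the smallest (0.061511 mol): C 2.667, H 4.667, O 1.000
Multiplying each by 3 gives whole numbers: C 8.00, H 14.00, O 3.00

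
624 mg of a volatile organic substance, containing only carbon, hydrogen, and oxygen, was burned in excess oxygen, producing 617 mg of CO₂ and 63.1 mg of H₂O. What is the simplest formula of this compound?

mol C = 0.617 g CO₂ ÷ 44.009 g/mol = 0.01402 mol
mol H = 2 × 0.0631 g H₂O ÷ 18.015 g/mol = 0.007005 mol
mass O = 0.624 − (0.1684 + 0.007061) = 0.4485 g → mol O = 0.4485 ÷ 15.999 = 0.02804 mol
Divide by the smallest (0.007005 mol): C 2.001, H 1.000, O 4.002

C2HO4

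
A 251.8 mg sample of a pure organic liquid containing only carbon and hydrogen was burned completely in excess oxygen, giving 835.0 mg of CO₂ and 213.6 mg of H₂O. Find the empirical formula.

C4H5

mol C = 0.8350 g CO₂ ÷ 44.009 g/mol = 0.018973 mol
mol H = 2 × 0.2136 g H₂O ÷ 18.015 g/mol = 0.023714 mol
Divide by the smallest (0.018973 mol): C 1.000, H 1.250
Multiplying each by 4 gives whole numbers: C 4.00, H 5.00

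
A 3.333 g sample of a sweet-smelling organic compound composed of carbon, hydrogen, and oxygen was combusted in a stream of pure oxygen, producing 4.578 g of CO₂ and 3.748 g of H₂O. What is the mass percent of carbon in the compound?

mol C = 4.578 g CO₂ ÷ 44.009 g/mol = 0.10402 mol
mol H = 2 × 3.748 g H₂O ÷ 18.015 g/mol = 0.41610 mol
mass O = 3.333 − (1.2494 + 0.41943) = 1.6641 g → mol O = 1.6641 ÷ 15.999 = 0.10402 mol
mass % C = 1.2494 g ÷ 3.333 g × 100%

37.49%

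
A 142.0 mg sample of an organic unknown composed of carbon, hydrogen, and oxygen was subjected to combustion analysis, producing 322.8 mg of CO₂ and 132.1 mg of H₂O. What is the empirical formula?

C3H6O

mol C = 0.3228 g CO₂ ÷ 44.009 g/mol = 0.0073349 mol
mol H = 2 × 0.1321 g H₂O ÷ 18.015 g/mol = 0.014666 mol
mass O = 0.1420 − (0.088099 + 0.014783) = 0.039118 g → mol O = 0.039118 ÷ 15.999 = 0.0024450 mol
Divide by the smallest (0.0024450 mol): C 3.000, H 5.998, O 1.000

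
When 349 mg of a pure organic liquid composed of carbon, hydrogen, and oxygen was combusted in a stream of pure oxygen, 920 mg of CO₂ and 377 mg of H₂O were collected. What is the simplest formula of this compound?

C6H12O

mol C = 0.920 g CO₂ ÷ 44.009 g/mol = 0.02090 mol
mol H = 2 × 0.377 g H₂O ÷ 18.015 g/mol = 0.04185 mol
mass O = 0.349 − (0.2511 + 0.04219) = 0.05572 g → mol O = 0.05572 ÷ 15.999 = 0.003483 mol
Divide by the smallest (0.003483 mol): C 6.002, H 12.017, O 1.000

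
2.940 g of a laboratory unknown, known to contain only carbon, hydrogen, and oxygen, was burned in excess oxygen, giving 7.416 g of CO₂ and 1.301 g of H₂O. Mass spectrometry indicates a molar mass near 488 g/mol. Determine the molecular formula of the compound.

mol C = 7.416 g CO₂ ÷ 44.009 g/mol = 0.16851 mol
mol H = 2 × 1.301 g H₂O ÷ 18.015 g/mol = 0.14444 mol
mass O = 2.940 − (2.0240 + 0.14559) = 0.77042 g → mol O = 0.77042 ÷ 15.999 = 0.048155 mol
Divide by the smallest (0.048155 mol): C 3.499, H 2.999, O 1.000
Multiplying each by 2 gives whole numbers: C 7.00, H 6.00, O 2.00
Empirical formula: C7H6O2
Empirical-formula mass = 122.12 g/mol; 488 ÷ 122.12 ≈ 4, so the molecular formula is C28H24O8.

C28H24O8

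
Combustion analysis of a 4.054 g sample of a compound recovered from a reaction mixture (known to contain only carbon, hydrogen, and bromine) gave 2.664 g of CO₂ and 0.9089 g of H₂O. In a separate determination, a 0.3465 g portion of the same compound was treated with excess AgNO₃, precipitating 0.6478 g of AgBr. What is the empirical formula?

mol C = 2.664 g CO₂ ÷ 44.009 g/mol = 0.060533 mol
mol H = 2 × 0.9089 g H₂O ÷ 18.015 g/mol = 0.10090 mol
From the AgBr data: mol Br per gram of compound = (0.6478 ÷ 187.772) ÷ 0.3465 = 0.0099565 mol/g, so in the 4.054 g combustion sample mol Br = 0.040364 mol
Divide by the smallest (0.040364 mol): C 1.500, H 2.500, Br 1.000
Multiplying each by 2 gives whole numbers: C 3.00, H 5.00, Br 2.00

C3H5Br2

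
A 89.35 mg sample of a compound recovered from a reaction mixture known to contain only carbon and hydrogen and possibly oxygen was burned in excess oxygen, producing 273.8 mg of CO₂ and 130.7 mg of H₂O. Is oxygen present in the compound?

mol C = 0.2738 g CO₂ ÷ 44.009 g/mol = 0.0062215 mol
mol H = 2 × 0.1307 g H₂O ÷ 18.015 g/mol = 0.014510 mol
C and H together account for 0.089352 g — essentially the entire 0.08935 g sample — so the compound contains no oxygen.

no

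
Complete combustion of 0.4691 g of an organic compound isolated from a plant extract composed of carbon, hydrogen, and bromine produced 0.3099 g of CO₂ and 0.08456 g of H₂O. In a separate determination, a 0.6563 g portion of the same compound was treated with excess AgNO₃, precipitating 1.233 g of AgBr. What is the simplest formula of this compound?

C3H4Br2

mol C = 0.3099 g CO₂ ÷ 44.009 g/mol = 0.0070417 mol
mol H = 2 × 0.08456 g H₂O ÷ 18.015 g/mol = 0.0093877 mol
From the AgBr data: mol Br per gram of compound = (1.233 ÷ 187.772) ÷ 0.6563 = 0.010005 mol/g, so in the 0.4691 g combustion sample mol Br = 0.0046935 mol
Divide by the smallest (0.0046935 mol): C 1.500, H 2.000, Br 1.000
Multiplying each by 2 gives whole numbers: C 3.00, H 4.00, Br 2.00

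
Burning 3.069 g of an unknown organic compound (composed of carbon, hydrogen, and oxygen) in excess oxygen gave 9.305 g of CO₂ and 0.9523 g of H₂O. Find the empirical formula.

C8H4O

mol C = 9.305 g CO₂ ÷ 44.009 g/mol = 0.21143 mol
mol H = 2 × 0.9523 g H₂O ÷ 18.015 g/mol = 0.10572 mol
mass O = 3.069 − (2.5395 + 0.10657) = 0.42290 g → mol O = 0.42290 ÷ 15.999 = 0.026433 mol
Divide by the smallest (0.026433 mol): C 7.999, H 4.000, O 1.000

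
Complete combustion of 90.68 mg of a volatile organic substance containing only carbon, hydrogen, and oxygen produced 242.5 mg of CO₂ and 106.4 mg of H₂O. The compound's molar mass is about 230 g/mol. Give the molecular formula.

C14H30O2

mol C = 0.2425 g CO₂ ÷ 44.009 g/mol = 0.0055102 mol
mol H = 2 × 0.1064 g H₂O ÷ 18.015 g/mol = 0.011812 mol
mass O = 0.09068 − (0.066183 + 0.011907) = 0.012590 g → mol O = 0.012590 ÷ 15.999 = 0.00078690 mol
Divide by the smallest (0.00078690 mol): C 7.002, H 15.011, O 1.000
Empirical formula: C7H15O
Empirical-formula mass = 115.20 g/mol; 230 ÷ 115.20 ≈ 2, so the molecular formula is C14H30O2.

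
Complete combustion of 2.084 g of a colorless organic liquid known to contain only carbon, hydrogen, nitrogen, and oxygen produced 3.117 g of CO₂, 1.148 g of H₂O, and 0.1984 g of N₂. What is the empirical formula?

mol C = 3.117 g CO₂ ÷ 44.009 g/mol = 0.070826 mol
mol H = 2 × 1.148 g H₂O ÷ 18.015 g/mol = 0.12745 mol
mol N = 2 × 0.1984 g N₂ ÷ 28.014 g/mol = 0.014164 mol
mass O = 2.084 − (0.85070 + 0.12847 + 0.19840) = 0.90643 g → mol O = 0.90643 ÷ 15.999 = 0.056656 mol
Divide by the smallest (0.014164 mol): C 5.000, H 8.998, N 1.000, O 4.000

C5H9NO4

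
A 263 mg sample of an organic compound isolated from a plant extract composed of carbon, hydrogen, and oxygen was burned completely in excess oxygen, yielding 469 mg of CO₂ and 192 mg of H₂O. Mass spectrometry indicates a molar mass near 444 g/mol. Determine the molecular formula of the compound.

C18H36O12

mol C = 0.469 g CO₂ ÷ 44.009 g/mol = 0.01066 mol
mol H = 2 × 0.192 g H₂O ÷ 18.015 g/mol = 0.02132 mol
mass O = 0.263 − (0.1280 + 0.02149) = 0.1135 g → mol O = 0.1135 ÷ 15.999 = 0.007095 mol
Divide by the smallest (0.007095 mol): C 1.502, H 3.004, O 1.000
Multiplying each by 2 gives whole numbers: C 3.00, H 6.01, O 2.00
Empirical formula: C3H6O2
Empirical-formula mass = 74.08 g/mol; 444 ÷ 74.08 ≈ 6, so the molecular formula is C18H36O12.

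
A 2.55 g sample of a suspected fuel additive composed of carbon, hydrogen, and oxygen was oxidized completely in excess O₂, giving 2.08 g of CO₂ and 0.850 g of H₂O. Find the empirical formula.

mol C = 2.08 g CO₂ ÷ 44.009 g/mol = 0.04726 mol
mol H = 2 × 0.850 g H₂O ÷ 18.015 g/mol = 0.09437 mol
mass O = 2.55 − (0.5677 + 0.09512) = 1.887 g → mol O = 1.887 ÷ 15.999 = 0.1180 mol
Divide by the smallest (0.04726 mol): C 1.000, H 1.997, O 2.496
Multiplying each by 2 gives whole numbers: C 2.00, H 3.99, O 4.99

C2H4O5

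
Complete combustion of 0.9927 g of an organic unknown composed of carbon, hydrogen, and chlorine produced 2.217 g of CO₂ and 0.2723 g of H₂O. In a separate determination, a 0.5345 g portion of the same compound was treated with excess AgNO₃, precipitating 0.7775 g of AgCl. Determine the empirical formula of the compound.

mol C = 2.217 g CO₂ ÷ 44.009 g/mol = 0.050376 mol
mol H = 2 × 0.2723 g H₂O ÷ 18.015 g/mol = 0.030230 mol
From the AgCl data: mol Cl per gram of compound = (0.7775 ÷ 143.318) ÷ 0.5345 = 0.010150 mol/g, so in the 0.9927 g combustion sample mol Cl = 0.010076 mol
Divide by the smallest (0.010076 mol): C 5.000, H 3.000, Cl 1.000

C5H3Cl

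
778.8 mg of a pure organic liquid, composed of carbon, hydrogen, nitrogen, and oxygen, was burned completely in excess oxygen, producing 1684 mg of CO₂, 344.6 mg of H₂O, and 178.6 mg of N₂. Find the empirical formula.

C6H6N2O

mol C = 1.684 g CO₂ ÷ 44.009 g/mol = 0.038265 mol
mol H = 2 × 0.3446 g H₂O ÷ 18.015 g/mol = 0.038257 mol
mol N = 2 × 0.1786 g N₂ ÷ 28.014 g/mol = 0.012751 mol
mass O = 0.7788 − (0.45960 + 0.038563 + 0.17860) = 0.10204 g → mol O = 0.10204 ÷ 15.999 = 0.0063777 mol
Divide by the smallest (0.0063777 mol): C 6.000, H 5.999, N 1.999, O 1.000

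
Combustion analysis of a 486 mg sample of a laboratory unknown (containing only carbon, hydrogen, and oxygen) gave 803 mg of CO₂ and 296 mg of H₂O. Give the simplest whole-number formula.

mol C = 0.803 g CO₂ ÷ 44.009 g/mol = 0.01825 mol
mol H = 2 × 0.296 g H₂O ÷ 18.015 g/mol = 0.03286 mol
mass O = 0.486 − (0.2192 + 0.03312) = 0.2337 g → mol O = 0.2337 ÷ 15.999 = 0.01461 mol
Divide by the smallest (0.01461 mol): C 1.249, H 2.249, O 1.000
Multiplying each by 4 gives whole numbers: C 5.00, H 9.00, O 4.00

C5H9O4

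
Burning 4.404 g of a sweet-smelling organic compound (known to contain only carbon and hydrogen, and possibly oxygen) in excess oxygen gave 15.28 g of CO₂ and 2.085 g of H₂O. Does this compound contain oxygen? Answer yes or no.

mol C = 15.28 g CO₂ ÷ 44.009 g/mol = 0.34720 mol
mol H = 2 × 2.085 g H₂O ÷ 18.015 g/mol = 0.23147 mol
C and H together account for 4.4036 g — essentially the entire 4.404 g sample — so the compound contains no oxygen.

no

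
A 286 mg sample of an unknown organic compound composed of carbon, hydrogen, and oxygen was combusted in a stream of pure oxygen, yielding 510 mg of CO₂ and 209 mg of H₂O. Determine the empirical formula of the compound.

C3H6O2

mol C = 0.510 g CO₂ ÷ 44.009 g/mol = 0.01159 mol
mol H = 2 × 0.209 g H₂O ÷ 18.015 g/mol = 0.02320 mol
mass O = 0.286 − (0.1392 + 0.02339) = 0.1234 g → mol O = 0.1234 ÷ 15.999 = 0.007714 mol
Divide by the smallest (0.007714 mol): C 1.502, H 3.008, O 1.000
Multiplying each by 2 gives whole numbers: C 3.00, H 6.02, O 2.00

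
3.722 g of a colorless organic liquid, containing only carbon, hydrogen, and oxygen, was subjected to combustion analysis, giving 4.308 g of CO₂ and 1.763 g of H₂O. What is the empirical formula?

mol C = 4.308 g CO₂ ÷ 44.009 g/mol = 0.097889 mol
mol H = 2 × 1.763 g H₂O ÷ 18.015 g/mol = 0.19573 mol
mass O = 3.722 − (1.1757 + 0.19729) = 2.3490 g → mol O = 2.3490 ÷ 15.999 = 0.14682 mol
Divide by the smallest (0.097889 mol): C 1.000, H 1.999, O 1.500
Multiplying each by 2 gives whole numbers: C 2.00, H 4.00, O 3.00

C2H4O3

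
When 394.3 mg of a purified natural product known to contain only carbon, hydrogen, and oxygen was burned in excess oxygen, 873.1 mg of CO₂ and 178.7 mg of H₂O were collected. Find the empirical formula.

C7H7O3

mol C = 0.8731 g CO₂ ÷ 44.009 g/mol = 0.019839 mol
mol H = 2 × 0.1787 g H₂O ÷ 18.015 g/mol = 0.019839 mol
mass O = 0.3943 − (0.23829 + 0.019998) = 0.13601 g → mol O = 0.13601 ÷ 15.999 = 0.0085014 mol
Divide by the smallest (0.0085014 mol): C 2.334, H 2.334, O 1.000
Multiplying each by 3 gives whole numbers: C 7.00, H 7.00, O 3.00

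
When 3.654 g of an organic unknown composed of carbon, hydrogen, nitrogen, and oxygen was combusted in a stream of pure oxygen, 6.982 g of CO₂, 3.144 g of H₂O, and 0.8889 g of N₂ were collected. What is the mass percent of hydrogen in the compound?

mol C = 6.982 g CO₂ ÷ 44.009 g/mol = 0.15865 mol
mol H = 2 × 3.144 g H₂O ÷ 18.015 g/mol = 0.34904 mol
mol N = 2 × 0.8889 g N₂ ÷ 28.014 g/mol = 0.063461 mol
mass O = 3.654 − (1.9055 + 0.35183 + 0.88890) = 0.50773 g → mol O = 0.50773 ÷ 15.999 = 0.031735 mol
mass % H = 0.35183 g ÷ 3.654 g × 100%

9.63%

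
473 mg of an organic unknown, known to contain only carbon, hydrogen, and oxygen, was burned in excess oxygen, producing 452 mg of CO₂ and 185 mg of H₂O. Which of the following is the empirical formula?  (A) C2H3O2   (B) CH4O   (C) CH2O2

(C) CH2O2

mol C = 0.452 g CO₂ ÷ 44.009 g/mol = 0.01027 mol
mol H = 2 × 0.185 g H₂O ÷ 18.015 g/mol = 0.02054 mol
mass O = 0.473 − (0.1234 + 0.02070) = 0.3289 g → mol O = 0.3289 ÷ 15.999 = 0.02056 mol
Divide by the smallest (0.01027 mol): C 1.000, H 2.000, O 2.002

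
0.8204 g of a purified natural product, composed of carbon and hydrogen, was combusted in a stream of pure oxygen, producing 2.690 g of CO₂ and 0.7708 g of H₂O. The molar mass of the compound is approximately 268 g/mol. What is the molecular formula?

C20H28

mol C = 2.690 g CO₂ ÷ 44.009 g/mol = 0.061124 mol
mol H = 2 × 0.7708 g H₂O ÷ 18.015 g/mol = 0.085573 mol
Divide by the smallest (0.061124 mol): C 1.000, H 1.400
Multiplying each by 5 gives whole numbers: C 5.00, H 7.00
Empirical formula: C5H7
Empirical-formula mass = 67.11 g/mol; 268 ÷ 67.11 ≈ 4, so the molecular formula is C20H28.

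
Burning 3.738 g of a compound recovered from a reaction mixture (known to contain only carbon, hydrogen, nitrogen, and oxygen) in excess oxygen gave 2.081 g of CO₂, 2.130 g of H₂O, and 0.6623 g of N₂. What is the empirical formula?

CH5NO3

mol C = 2.081 g CO₂ ÷ 44.009 g/mol = 0.047286 mol
mol H = 2 × 2.130 g H₂O ÷ 18.015 g/mol = 0.23647 mol
mol N = 2 × 0.6623 g N₂ ÷ 28.014 g/mol = 0.047284 mol
mass O = 3.738 − (0.56795 + 0.23836 + 0.66230) = 2.2694 g → mol O = 2.2694 ÷ 15.999 = 0.14185 mol
Divide by the smallest (0.047284 mol): C 1.000, H 5.001, N 1.000, O 3.000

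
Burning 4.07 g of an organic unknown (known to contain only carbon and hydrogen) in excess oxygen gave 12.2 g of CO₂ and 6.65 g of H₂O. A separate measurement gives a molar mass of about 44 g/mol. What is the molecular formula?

C3H8

mol C = 12.2 g CO₂ ÷ 44.009 g/mol = 0.2772 mol
mol H = 2 × 6.65 g H₂O ÷ 18.015 g/mol = 0.7383 mol
Divide by the smallest (0.2772 mol): C 1.000, H 2.663
Multiplying each by 3 gives whole numbers: C 3.00, H 7.99
Empirical formula: C3H8
Empirical-formula mass = 44.10 g/mol; 44 ÷ 44.10 ≈ 1, so the molecular formula is C3H8.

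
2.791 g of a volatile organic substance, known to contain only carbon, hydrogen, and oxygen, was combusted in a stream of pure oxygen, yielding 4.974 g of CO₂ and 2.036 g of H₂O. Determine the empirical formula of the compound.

C3H6O2

mol C = 4.974 g CO₂ ÷ 44.009 g/mol = 0.11302 mol
mol H = 2 × 2.036 g H₂O ÷ 18.015 g/mol = 0.22603 mol
mass O = 2.791 − (1.3575 + 0.22784) = 1.2056 g → mol O = 1.2056 ÷ 15.999 = 0.075358 mol
Divide by the smallest (0.075358 mol): C 1.500, H 2.999, O 1.000
Multiplying each by 2 gives whole numbers: C 3.00, H 6.00, O 2.00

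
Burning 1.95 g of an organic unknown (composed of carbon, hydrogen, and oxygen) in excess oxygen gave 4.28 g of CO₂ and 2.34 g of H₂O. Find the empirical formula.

mol C = 4.28 g CO₂ ÷ 44.009 g/mol = 0.09725 mol
mol H = 2 × 2.34 g H₂O ÷ 18.015 g/mol = 0.2598 mol
mass O = 1.95 − (1.168 + 0.2619) = 0.5200 g → mol O = 0.5200 ÷ 15.999 = 0.03250 mol
Divide by the smallest (0.03250 mol): C 2.992, H 7.992, O 1.000

C3H8O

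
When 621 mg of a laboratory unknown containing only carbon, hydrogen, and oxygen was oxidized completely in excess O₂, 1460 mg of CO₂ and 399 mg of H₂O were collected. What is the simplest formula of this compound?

mol C = 1.46 g CO₂ ÷ 44.009 g/mol = 0.03318 mol
mol H = 2 × 0.399 g H₂O ÷ 18.015 g/mol = 0.04430 mol
mass O = 0.621 − (0.3985 + 0.04465) = 0.1779 g → mol O = 0.1779 ÷ 15.999 = 0.01112 mol
Divide by the smallest (0.01112 mol): C 2.984, H 3.984, O 1.000

C3H4O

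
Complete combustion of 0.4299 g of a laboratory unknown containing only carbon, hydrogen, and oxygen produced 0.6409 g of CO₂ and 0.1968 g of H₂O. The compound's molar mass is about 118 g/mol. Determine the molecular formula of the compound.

C4H6O4

mol C = 0.6409 g CO₂ ÷ 44.009 g/mol = 0.014563 mol
mol H = 2 × 0.1968 g H₂O ÷ 18.015 g/mol = 0.021848 mol
mass O = 0.4299 − (0.17492 + 0.022023) = 0.23296 g → mol O = 0.23296 ÷ 15.999 = 0.014561 mol
Divide by the smallest (0.014561 mol): C 1.000, H 1.500, O 1.000
Multiplying each by 2 gives whole numbers: C 2.00, H 3.00, O 2.00
Empirical formula: C2H3O2
Empirical-formula mass = 59.04 g/mol; 118 ÷ 59.04 ≈ 2, so the molecular formula is C4H6O4.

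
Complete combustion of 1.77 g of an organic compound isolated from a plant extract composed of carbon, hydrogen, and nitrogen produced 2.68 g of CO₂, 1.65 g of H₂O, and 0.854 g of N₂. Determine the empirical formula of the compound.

CH3N

mol C = 2.68 g CO₂ ÷ 44.009 g/mol = 0.06090 mol
mol H = 2 × 1.65 g H₂O ÷ 18.015 g/mol = 0.1832 mol
mol N = 2 × 0.854 g N₂ ÷ 28.014 g/mol = 0.06097 mol
Divide by the smallest (0.06090 mol): C 1.000, H 3.008, N 1.001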